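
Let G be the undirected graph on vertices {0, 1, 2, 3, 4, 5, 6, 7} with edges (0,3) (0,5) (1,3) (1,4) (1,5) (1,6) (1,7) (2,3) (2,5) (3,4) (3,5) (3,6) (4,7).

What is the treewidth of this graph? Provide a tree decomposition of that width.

Each bag holds 3 vertices, so the decomposition has width 2, which upper-bounds the treewidth. For the lower bound, the 3 vertices {0, 3, 5} are pairwise adjacent, and any tree decomposition puts a clique entirely inside one bag — forcing width ≥ 2. The upper and lower bounds meet at 2, so that is the treewidth.

Treewidth 2.
Bags: B1 = {1, 3, 4}  B2 = {1, 4, 7}  B3 = {1, 3, 6}  B4 = {1, 3, 5}  B5 = {2, 3, 5}  B6 = {0, 3, 5}
Tree: B1–B2, B1–B3, B3–B4, B4–B5, B5–B6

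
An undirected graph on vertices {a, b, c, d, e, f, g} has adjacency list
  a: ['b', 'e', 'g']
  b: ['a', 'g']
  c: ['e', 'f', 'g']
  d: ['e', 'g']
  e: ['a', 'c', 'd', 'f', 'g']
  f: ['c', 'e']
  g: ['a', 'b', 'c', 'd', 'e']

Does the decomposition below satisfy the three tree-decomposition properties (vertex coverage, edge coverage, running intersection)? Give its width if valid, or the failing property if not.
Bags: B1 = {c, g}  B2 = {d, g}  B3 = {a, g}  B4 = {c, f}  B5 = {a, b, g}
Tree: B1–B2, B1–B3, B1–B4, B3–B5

A tree decomposition must satisfy three properties: every vertex lies in some bag; for every edge, both endpoints lie together in some bag; and for every vertex, the bags containing it form a connected subtree. Here vertex e appears in no bag, so the decomposition is invalid.

No — vertex e appears in no bag.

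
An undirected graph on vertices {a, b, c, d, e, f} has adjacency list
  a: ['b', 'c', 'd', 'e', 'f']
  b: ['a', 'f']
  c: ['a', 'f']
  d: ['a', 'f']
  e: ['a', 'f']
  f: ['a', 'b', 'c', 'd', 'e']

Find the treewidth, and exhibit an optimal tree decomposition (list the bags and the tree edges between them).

Each bag holds 3 vertices, so the decomposition has width 2, which upper-bounds the treewidth. Conversely, {a, d, f} is a clique of size 3, and the vertices of any clique must share a bag in every tree decomposition; so some bag has ≥ 3 vertices and tw(G) ≥ 2. Therefore the treewidth is 2.

Treewidth 2.
One optimal decomposition is:
Bags: B1 = {a, b, f}  B2 = {a, c, f}  B3 = {a, d, f}  B4 = {a, e, f}
Tree: B1–B2, B1–B3, B1–B4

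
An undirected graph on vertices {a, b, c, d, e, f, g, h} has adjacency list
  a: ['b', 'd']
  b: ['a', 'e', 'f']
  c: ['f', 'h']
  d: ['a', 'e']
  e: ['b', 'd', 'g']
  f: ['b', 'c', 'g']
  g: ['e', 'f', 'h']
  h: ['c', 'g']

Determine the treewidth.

A width-2 tree decomposition is:
Bags: B1 = {c, f, h}  B2 = {f, g, h}  B3 = {b, f, g}  B4 = {b, e, g}  B5 = {a, b, e}  B6 = {a, d, e}
Tree: B1–B2, B2–B3, B3–B4, B4–B5, B5–B6
The largest bag has 3 vertices, giving width 2; this decomposition certifies tw(G) ≤ 2. Since c–h–g–f–c is a cycle in G, G is not acyclic. Forests are exactly the graphs of treewidth ≤ 1, so tw(G) ≥ 2. Therefore the treewidth is 2.

2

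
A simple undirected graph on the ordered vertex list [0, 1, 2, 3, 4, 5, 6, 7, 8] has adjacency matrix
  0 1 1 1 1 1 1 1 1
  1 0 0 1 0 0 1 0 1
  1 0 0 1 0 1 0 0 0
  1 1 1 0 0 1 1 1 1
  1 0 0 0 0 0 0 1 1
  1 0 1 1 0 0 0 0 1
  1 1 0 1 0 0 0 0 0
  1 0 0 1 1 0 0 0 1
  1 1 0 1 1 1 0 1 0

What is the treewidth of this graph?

A width-3 tree decomposition is:
Bags: B1 = {0, 1, 3, 8}  B2 = {0, 3, 7, 8}  B3 = {0, 3, 5, 8}  B4 = {0, 1, 3, 6}  B5 = {0, 2, 3, 5}  B6 = {0, 4, 7, 8}
Tree: B1–B2, B2–B3, B1–B4, B3–B5, B2–B6
The largest bag has 4 vertices, giving width 3; this decomposition certifies tw(G) ≤ 3. For the lower bound, the 4 vertices {0, 1, 3, 8} are pairwise adjacent, and any tree decomposition puts a clique entirely inside one bag — forcing width ≥ 3. Combining the bounds, tw(G) = 3.

3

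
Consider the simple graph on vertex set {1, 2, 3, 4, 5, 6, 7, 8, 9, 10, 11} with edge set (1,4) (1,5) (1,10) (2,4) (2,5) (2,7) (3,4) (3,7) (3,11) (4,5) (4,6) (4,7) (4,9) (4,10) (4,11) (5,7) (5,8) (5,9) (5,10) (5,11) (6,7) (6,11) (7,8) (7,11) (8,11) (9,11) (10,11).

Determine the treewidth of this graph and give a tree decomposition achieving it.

Treewidth 3.
One such decomposition:
Bags: B1 = {2, 4, 5, 7}  B2 = {4, 5, 7, 11}  B3 = {5, 7, 8, 11}  B4 = {3, 4, 7, 11}  B5 = {4, 5, 10, 11}  B6 = {1, 4, 5, 10}  B7 = {4, 6, 7, 11}  B8 = {4, 5, 9, 11}
Tree: B1–B2, B2–B3, B2–B4, B2–B5, B5–B6, B2–B7, B2–B8

Every bag has size at most 4, so the width is 4 − 1 = 3 and tw(G) ≤ 3. Conversely, {5, 7, 8, 11} is a clique of size 4, and the vertices of any clique must share a bag in every tree decomposition; so some bag has ≥ 4 vertices and tw(G) ≥ 3. Hence tw(G) = 3 exactly.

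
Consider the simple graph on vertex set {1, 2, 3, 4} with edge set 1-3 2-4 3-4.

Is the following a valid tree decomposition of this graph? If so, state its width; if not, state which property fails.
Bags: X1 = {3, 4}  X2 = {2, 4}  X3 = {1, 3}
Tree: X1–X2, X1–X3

Yes; width 1.

Every vertex of G appears in some bag (union = {1, 2, 3, 4}); every edge is covered by a bag; and for each vertex v the set of bags containing v is connected in the bag tree. The decomposition is therefore valid. The largest bag has 2 vertices, so the width is 1.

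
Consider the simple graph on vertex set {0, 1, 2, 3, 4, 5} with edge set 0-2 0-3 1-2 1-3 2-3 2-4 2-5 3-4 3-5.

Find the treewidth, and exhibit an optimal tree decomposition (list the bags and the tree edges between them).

Treewidth 2.
One such decomposition:
Bags: B1 = {0, 2, 3}  B2 = {2, 3, 4}  B3 = {2, 3, 5}  B4 = {1, 2, 3}
Tree: B1–B2, B2–B3, B2–B4

Each bag holds 3 vertices, so the decomposition has width 2, which upper-bounds the treewidth. For the lower bound, the 3 vertices {0, 2, 3} are pairwise adjacent, and any tree decomposition puts a clique entirely inside one bag — forcing width ≥ 2. Combining the bounds, tw(G) = 2.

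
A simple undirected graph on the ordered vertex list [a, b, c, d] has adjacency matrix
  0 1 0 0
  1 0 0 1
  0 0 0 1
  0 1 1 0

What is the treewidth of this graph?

1

A width-1 tree decomposition is:
Bags: B1 = {c, d}  B2 = {b, d}  B3 = {a, b}
Tree: B1–B2, B2–B3
Every bag has size at most 2, so the width is 2 − 1 = 1 and tw(G) ≤ 1. Any graph with an edge has treewidth ≥ 1, and G has the edge c–d. The upper and lower bounds meet at 1, so that is the treewidth.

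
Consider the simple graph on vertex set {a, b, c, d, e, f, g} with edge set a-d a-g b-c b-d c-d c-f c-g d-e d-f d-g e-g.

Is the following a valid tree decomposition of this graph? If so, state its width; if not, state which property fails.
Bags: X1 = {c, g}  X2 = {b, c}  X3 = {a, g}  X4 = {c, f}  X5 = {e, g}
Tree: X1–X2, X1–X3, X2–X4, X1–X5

No — vertex d appears in no bag.

A tree decomposition must satisfy three properties: every vertex lies in some bag; for every edge, both endpoints lie together in some bag; and for every vertex, the bags containing it form a connected subtree. Here vertex d appears in no bag, so the decomposition is invalid.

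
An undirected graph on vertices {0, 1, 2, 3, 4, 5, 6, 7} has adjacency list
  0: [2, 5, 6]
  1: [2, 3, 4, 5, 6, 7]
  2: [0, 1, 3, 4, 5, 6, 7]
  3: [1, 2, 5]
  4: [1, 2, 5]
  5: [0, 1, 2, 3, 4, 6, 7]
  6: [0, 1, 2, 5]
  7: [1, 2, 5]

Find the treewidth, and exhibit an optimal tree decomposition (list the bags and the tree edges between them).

The largest bag has 4 vertices, giving width 3; this decomposition certifies tw(G) ≤ 3. On the other hand G contains the 4-clique {0, 2, 5, 6}. A clique must lie in a single bag of any decomposition, so no decomposition can have width below 3. Combining the bounds, tw(G) = 3.

Treewidth 3.
Bags: B1 = {1, 2, 5, 6}  B2 = {1, 2, 3, 5}  B3 = {1, 2, 4, 5}  B4 = {1, 2, 5, 7}  B5 = {0, 2, 5, 6}
Tree: B1–B2, B2–B3, B2–B4, B1–B5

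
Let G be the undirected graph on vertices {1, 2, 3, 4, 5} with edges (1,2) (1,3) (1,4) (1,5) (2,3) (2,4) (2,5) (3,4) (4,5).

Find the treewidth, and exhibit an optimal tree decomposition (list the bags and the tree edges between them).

Treewidth 3.
One optimal decomposition is:
Bags: B1 = {1, 2, 3, 4}  B2 = {1, 2, 4, 5}
Tree: B1–B2

The largest bag has 4 vertices, giving width 3; this decomposition certifies tw(G) ≤ 3. Conversely, {1, 2, 3, 4} is a clique of size 4, and the vertices of any clique must share a bag in every tree decomposition; so some bag has ≥ 4 vertices and tw(G) ≥ 3. Hence tw(G) = 3 exactly.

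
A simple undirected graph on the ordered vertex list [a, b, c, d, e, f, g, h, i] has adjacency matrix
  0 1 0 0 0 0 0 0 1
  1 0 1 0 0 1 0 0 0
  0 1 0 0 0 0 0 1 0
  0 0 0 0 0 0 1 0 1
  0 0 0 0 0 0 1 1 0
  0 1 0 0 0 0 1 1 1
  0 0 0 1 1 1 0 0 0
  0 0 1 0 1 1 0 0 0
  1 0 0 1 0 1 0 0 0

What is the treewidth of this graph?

A width-3 tree decomposition is:
Bags: B1 = {a, b, c, i}  B2 = {b, c, f, i}  B3 = {c, f, h, i}  B4 = {d, f, h, i}  B5 = {d, f, g, h}  B6 = {d, e, g, h}
Tree: B1–B2, B2–B3, B3–B4, B4–B5, B5–B6
The largest bag has 4 vertices, giving width 3; this decomposition certifies tw(G) ≤ 3. For the lower bound: the 4 vertex sets {a,b,c}, {i}, {f}, {d,e,g,h} are disjoint, each induces a connected subgraph, and every pair is joined by at least one edge of G. Contracting each set to a single vertex therefore yields K_{4} as a minor, and since treewidth is minor-monotone, tw(G) ≥ tw(K_{4}) = 3. Therefore the treewidth is 3.

3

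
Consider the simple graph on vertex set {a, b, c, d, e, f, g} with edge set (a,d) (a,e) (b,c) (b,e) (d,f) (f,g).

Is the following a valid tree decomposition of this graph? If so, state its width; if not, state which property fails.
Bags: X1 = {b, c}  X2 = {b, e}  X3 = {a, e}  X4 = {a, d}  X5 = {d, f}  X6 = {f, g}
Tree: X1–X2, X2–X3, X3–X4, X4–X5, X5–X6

Checking the three conditions: (i) the bags cover all of {a, b, c, d, e, f, g}; (ii) for each edge, some bag contains both endpoints; (iii) the bags containing any fixed vertex form a subtree. All hold, so the decomposition is valid with width 2 − 1 = 1.

Yes; width 1.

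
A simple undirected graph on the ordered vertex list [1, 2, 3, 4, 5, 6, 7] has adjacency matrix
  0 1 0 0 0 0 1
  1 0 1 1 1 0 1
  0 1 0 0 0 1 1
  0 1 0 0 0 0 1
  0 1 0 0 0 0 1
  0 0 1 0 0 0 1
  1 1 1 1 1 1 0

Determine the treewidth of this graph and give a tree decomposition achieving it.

Every bag has size at most 3, so the width is 3 − 1 = 2 and tw(G) ≤ 2. For the lower bound, the 3 vertices {1, 2, 7} are pairwise adjacent, and any tree decomposition puts a clique entirely inside one bag — forcing width ≥ 2. The upper and lower bounds meet at 2, so that is the treewidth.

Treewidth 2.
One optimal decomposition is:
Bags: B1 = {2, 3, 7}  B2 = {1, 2, 7}  B3 = {2, 4, 7}  B4 = {2, 5, 7}  B5 = {3, 6, 7}
Tree: B1–B2, B1–B3, B3–B4, B1–B5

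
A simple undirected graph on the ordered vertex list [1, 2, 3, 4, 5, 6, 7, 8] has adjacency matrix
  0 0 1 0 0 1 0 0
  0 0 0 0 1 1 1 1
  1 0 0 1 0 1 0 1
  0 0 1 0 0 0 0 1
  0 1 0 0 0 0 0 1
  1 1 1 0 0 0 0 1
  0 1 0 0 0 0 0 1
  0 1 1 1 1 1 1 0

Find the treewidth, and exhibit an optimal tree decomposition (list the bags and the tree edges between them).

Treewidth 2.
One optimal decomposition is:
Bags: B1 = {3, 6, 8}  B2 = {3, 4, 8}  B3 = {2, 6, 8}  B4 = {2, 7, 8}  B5 = {1, 3, 6}  B6 = {2, 5, 8}
Tree: B1–B2, B1–B3, B3–B4, B1–B5, B3–B6

Each bag holds 3 vertices, so the decomposition has width 2, which upper-bounds the treewidth. Conversely, {2, 5, 8} is a clique of size 3, and the vertices of any clique must share a bag in every tree decomposition; so some bag has ≥ 3 vertices and tw(G) ≥ 2. The upper and lower bounds meet at 2, so that is the treewidth.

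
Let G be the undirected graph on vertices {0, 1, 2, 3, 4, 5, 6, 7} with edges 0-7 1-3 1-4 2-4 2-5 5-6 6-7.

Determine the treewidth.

A width-1 tree decomposition is:
Bags: B1 = {0, 7}  B2 = {6, 7}  B3 = {5, 6}  B4 = {2, 5}  B5 = {2, 4}  B6 = {1, 4}  B7 = {1, 3}
Tree: B1–B2, B2–B3, B3–B4, B4–B5, B5–B6, B6–B7
Each bag holds 2 vertices, so the decomposition has width 1, which upper-bounds the treewidth. Since G has at least one edge (e.g. 0–7), it is not an edgeless graph, so tw(G) ≥ 1. The upper and lower bounds meet at 1, so that is the treewidth.

1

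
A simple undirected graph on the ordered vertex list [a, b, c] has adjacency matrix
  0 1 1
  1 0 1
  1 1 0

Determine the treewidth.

A width-2 tree decomposition is:
Bags: B1 = {a, b, c}
Tree: (single bag)
A single bag containing all 3 vertices is trivially a valid decomposition of width 2. On the other hand G contains the 3-clique {a, b, c}. A clique must lie in a single bag of any decomposition, so no decomposition can have width below 2. Hence tw(G) = 2 exactly.

2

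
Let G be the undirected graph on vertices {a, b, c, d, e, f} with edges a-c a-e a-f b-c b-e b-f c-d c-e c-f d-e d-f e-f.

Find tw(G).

3

A width-3 tree decomposition is:
Bags: B1 = {a, c, e, f}  B2 = {c, d, e, f}  B3 = {b, c, e, f}
Tree: B1–B2, B1–B3
Each bag holds 4 vertices, so the decomposition has width 3, which upper-bounds the treewidth. On the other hand G contains the 4-clique {c, d, e, f}. A clique must lie in a single bag of any decomposition, so no decomposition can have width below 3. Combining the bounds, tw(G) = 3.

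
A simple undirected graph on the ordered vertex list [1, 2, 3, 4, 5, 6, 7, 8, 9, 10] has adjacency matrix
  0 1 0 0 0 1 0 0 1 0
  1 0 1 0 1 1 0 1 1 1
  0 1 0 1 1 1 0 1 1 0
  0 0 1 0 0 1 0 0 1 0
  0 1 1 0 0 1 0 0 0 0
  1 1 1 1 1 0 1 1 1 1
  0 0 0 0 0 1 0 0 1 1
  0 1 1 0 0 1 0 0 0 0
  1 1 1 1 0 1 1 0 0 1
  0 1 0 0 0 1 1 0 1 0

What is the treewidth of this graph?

A width-3 tree decomposition is:
Bags: B1 = {2, 3, 6, 9}  B2 = {2, 6, 9, 10}  B3 = {6, 7, 9, 10}  B4 = {2, 3, 6, 8}  B5 = {2, 3, 5, 6}  B6 = {1, 2, 6, 9}  B7 = {3, 4, 6, 9}
Tree: B1–B2, B2–B3, B1–B4, B1–B5, B2–B6, B1–B7
The largest bag has 4 vertices, giving width 3; this decomposition certifies tw(G) ≤ 3. On the other hand G contains the 4-clique {1, 2, 6, 9}. A clique must lie in a single bag of any decomposition, so no decomposition can have width below 3. Hence tw(G) = 3 exactly.

3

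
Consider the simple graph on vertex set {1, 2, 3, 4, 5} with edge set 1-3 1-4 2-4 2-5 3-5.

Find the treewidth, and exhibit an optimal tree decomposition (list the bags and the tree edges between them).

Treewidth 2.
One optimal decomposition is:
Bags: B1 = {1, 3, 5}  B2 = {1, 2, 5}  B3 = {1, 2, 4}
Tree: B1–B2, B2–B3

Each bag holds 3 vertices, so the decomposition has width 2, which upper-bounds the treewidth. For the lower bound, G contains the cycle 1–3–5–2–4–1, so G is not a forest; only forests have treewidth ≤ 1, hence tw(G) ≥ 2. Combining the bounds, tw(G) = 2.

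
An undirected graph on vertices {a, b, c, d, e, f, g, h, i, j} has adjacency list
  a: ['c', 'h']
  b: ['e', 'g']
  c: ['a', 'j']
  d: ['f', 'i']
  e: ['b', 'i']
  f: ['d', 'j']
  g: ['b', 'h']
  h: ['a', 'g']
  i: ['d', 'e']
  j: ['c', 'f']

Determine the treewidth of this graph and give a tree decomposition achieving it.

Treewidth 2.
Bags: B1 = {a, c, h}  B2 = {c, h, j}  B3 = {f, h, j}  B4 = {d, f, h}  B5 = {d, h, i}  B6 = {e, h, i}  B7 = {b, e, h}  B8 = {b, g, h}
Tree: B1–B2, B2–B3, B3–B4, B4–B5, B5–B6, B6–B7, B7–B8

Each bag holds 3 vertices, so the decomposition has width 2, which upper-bounds the treewidth. For the lower bound, G contains the cycle h–a–c–j–f–d–i–e–b–g–h, so G is not a forest; only forests have treewidth ≤ 1, hence tw(G) ≥ 2. Therefore the treewidth is 2.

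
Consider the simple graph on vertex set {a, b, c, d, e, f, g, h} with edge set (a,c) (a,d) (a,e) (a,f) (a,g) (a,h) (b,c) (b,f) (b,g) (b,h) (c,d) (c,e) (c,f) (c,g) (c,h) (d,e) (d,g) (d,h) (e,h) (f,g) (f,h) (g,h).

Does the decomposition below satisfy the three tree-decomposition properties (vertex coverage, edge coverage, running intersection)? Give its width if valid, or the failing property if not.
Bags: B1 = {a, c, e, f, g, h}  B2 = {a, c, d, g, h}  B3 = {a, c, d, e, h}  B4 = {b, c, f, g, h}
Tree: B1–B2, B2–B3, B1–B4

A tree decomposition must satisfy three properties: every vertex lies in some bag; for every edge, both endpoints lie together in some bag; and for every vertex, the bags containing it form a connected subtree. Here bags containing vertex e are not connected in the tree, so the decomposition is invalid.

No — bags containing vertex e are not connected in the tree.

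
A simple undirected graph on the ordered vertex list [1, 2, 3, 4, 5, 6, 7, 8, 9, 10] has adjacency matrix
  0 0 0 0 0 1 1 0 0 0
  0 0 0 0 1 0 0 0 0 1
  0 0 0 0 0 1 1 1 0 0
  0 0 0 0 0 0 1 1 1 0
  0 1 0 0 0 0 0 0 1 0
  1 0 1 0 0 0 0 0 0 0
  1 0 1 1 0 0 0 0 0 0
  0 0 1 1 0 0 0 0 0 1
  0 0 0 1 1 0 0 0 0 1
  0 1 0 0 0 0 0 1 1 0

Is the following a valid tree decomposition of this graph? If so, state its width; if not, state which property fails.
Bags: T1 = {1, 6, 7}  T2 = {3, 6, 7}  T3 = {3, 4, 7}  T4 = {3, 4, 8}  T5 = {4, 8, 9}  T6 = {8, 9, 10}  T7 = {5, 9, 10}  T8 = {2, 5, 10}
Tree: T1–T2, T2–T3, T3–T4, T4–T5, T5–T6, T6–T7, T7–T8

Every vertex of G appears in some bag (union = {1, 2, 3, 4, 5, 6, 7, 8, 9, 10}); every edge is covered by a bag; and for each vertex v the set of bags containing v is connected in the bag tree. The decomposition is therefore valid. The largest bag has 3 vertices, so the width is 2.

Yes; width 2.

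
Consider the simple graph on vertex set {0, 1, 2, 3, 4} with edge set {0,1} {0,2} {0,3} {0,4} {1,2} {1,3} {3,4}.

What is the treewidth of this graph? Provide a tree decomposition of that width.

Treewidth 2.
One such decomposition:
Bags: B1 = {0, 1, 3}  B2 = {0, 1, 2}  B3 = {0, 3, 4}
Tree: B1–B2, B1–B3

Every bag has size at most 3, so the width is 3 − 1 = 2 and tw(G) ≤ 2. On the other hand G contains the 3-clique {0, 1, 2}. A clique must lie in a single bag of any decomposition, so no decomposition can have width below 2. The upper and lower bounds meet at 2, so that is the treewidth.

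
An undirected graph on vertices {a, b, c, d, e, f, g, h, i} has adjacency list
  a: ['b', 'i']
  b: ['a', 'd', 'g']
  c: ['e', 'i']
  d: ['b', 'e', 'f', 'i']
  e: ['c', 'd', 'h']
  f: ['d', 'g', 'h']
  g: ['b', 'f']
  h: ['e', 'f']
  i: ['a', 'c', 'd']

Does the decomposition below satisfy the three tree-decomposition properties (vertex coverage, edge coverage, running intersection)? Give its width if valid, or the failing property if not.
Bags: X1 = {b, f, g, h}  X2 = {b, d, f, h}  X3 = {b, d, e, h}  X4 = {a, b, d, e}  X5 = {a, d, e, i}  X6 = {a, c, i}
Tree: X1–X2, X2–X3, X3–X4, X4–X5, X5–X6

No — edge (e,c) lies in no bag.

A tree decomposition must satisfy three properties: every vertex lies in some bag; for every edge, both endpoints lie together in some bag; and for every vertex, the bags containing it form a connected subtree. Here edge (e,c) lies in no bag, so the decomposition is invalid.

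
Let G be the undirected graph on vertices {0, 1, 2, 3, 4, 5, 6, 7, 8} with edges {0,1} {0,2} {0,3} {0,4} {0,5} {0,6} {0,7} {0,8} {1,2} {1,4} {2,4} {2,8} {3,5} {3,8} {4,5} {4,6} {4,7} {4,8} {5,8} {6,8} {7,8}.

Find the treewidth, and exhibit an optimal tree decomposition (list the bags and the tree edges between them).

Treewidth 3.
One optimal decomposition is:
Bags: B1 = {0, 4, 6, 8}  B2 = {0, 2, 4, 8}  B3 = {0, 4, 5, 8}  B4 = {0, 4, 7, 8}  B5 = {0, 3, 5, 8}  B6 = {0, 1, 2, 4}
Tree: B1–B2, B2–B3, B2–B4, B3–B5, B2–B6

Every bag has size at most 4, so the width is 4 − 1 = 3 and tw(G) ≤ 3. On the other hand G contains the 4-clique {0, 3, 5, 8}. A clique must lie in a single bag of any decomposition, so no decomposition can have width below 3. Therefore the treewidth is 3.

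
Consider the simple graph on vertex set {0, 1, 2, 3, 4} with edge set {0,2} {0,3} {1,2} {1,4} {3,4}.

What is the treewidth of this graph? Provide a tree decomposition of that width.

Treewidth 2.
One such decomposition:
Bags: B1 = {0, 2, 3}  B2 = {1, 2, 3}  B3 = {1, 3, 4}
Tree: B1–B2, B2–B3

Each bag holds 3 vertices, so the decomposition has width 2, which upper-bounds the treewidth. The edges 3–0–2–1–4–3 form a cycle, so G is not a tree and its treewidth is at least 2. The upper and lower bounds meet at 2, so that is the treewidth.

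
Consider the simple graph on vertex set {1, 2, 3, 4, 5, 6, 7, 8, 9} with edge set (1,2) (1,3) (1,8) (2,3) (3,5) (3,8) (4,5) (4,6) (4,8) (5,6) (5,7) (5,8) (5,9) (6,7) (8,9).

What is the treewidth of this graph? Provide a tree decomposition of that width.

Treewidth 2.
One optimal decomposition is:
Bags: B1 = {4, 5, 8}  B2 = {3, 5, 8}  B3 = {1, 3, 8}  B4 = {4, 5, 6}  B5 = {5, 6, 7}  B6 = {1, 2, 3}  B7 = {5, 8, 9}
Tree: B1–B2, B2–B3, B1–B4, B4–B5, B3–B6, B2–B7

The largest bag has 3 vertices, giving width 2; this decomposition certifies tw(G) ≤ 2. On the other hand G contains the 3-clique {1, 3, 8}. A clique must lie in a single bag of any decomposition, so no decomposition can have width below 2. The upper and lower bounds meet at 2, so that is the treewidth.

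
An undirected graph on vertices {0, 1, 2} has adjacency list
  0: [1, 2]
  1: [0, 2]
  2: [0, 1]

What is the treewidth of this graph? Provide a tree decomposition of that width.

Treewidth 2.
One such decomposition:
Bags: B1 = {0, 1, 2}
Tree: (single bag)

With just one bag of size 3, the width is 3 − 1 = 2, so tw(G) ≤ 2. On the other hand G contains the 3-clique {0, 1, 2}. A clique must lie in a single bag of any decomposition, so no decomposition can have width below 2. Therefore the treewidth is 2.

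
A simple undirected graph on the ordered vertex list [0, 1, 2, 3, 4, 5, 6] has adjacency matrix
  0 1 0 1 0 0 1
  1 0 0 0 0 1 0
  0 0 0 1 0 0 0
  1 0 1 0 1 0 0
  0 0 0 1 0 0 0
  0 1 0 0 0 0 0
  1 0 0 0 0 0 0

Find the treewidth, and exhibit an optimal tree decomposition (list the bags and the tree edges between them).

Treewidth 1.
Bags: B1 = {0, 1}  B2 = {0, 3}  B3 = {0, 6}  B4 = {3, 4}  B5 = {1, 5}  B6 = {2, 3}
Tree: B1–B2, B2–B3, B2–B4, B1–B5, B4–B6

The largest bag has 2 vertices, giving width 1; this decomposition certifies tw(G) ≤ 1. G has an edge, so its treewidth is at least 1. Therefore the treewidth is 1.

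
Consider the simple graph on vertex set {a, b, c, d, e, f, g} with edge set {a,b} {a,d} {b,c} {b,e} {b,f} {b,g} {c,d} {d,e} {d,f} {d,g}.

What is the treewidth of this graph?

2

A width-2 tree decomposition is:
Bags: B1 = {b, d, f}  B2 = {b, c, d}  B3 = {b, d, g}  B4 = {a, b, d}  B5 = {b, d, e}
Tree: B1–B2, B2–B3, B3–B4, B4–B5
The largest bag has 3 vertices, giving width 2; this decomposition certifies tw(G) ≤ 2. For the lower bound, G contains the cycle b–f–d–c–b, so G is not a forest; only forests have treewidth ≤ 1, hence tw(G) ≥ 2. Therefore the treewidth is 2.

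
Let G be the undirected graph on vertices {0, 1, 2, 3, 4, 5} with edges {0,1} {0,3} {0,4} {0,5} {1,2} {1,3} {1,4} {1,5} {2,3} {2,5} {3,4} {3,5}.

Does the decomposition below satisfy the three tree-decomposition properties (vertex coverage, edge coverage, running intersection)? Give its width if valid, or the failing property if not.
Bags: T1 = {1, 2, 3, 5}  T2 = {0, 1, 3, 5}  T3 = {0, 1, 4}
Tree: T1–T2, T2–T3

A tree decomposition must satisfy three properties: every vertex lies in some bag; for every edge, both endpoints lie together in some bag; and for every vertex, the bags containing it form a connected subtree. Here edge (3,4) lies in no bag, so the decomposition is invalid.

No — edge (3,4) lies in no bag.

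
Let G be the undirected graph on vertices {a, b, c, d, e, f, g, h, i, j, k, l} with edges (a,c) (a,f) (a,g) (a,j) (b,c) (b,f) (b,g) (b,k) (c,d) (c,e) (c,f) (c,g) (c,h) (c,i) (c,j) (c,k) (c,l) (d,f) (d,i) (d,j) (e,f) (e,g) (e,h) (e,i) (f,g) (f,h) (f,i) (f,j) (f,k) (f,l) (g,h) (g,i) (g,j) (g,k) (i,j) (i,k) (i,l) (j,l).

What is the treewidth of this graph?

4

A width-4 tree decomposition is:
Bags: B1 = {c, f, g, i, k}  B2 = {c, e, f, g, i}  B3 = {c, f, g, i, j}  B4 = {b, c, f, g, k}  B5 = {c, e, f, g, h}  B6 = {c, f, i, j, l}  B7 = {c, d, f, i, j}  B8 = {a, c, f, g, j}
Tree: B1–B2, B1–B3, B1–B4, B2–B5, B3–B6, B6–B7, B3–B8
Every bag has size at most 5, so the width is 5 − 1 = 4 and tw(G) ≤ 4. On the other hand G contains the 5-clique {c, d, f, i, j}. A clique must lie in a single bag of any decomposition, so no decomposition can have width below 4. Therefore the treewidth is 4.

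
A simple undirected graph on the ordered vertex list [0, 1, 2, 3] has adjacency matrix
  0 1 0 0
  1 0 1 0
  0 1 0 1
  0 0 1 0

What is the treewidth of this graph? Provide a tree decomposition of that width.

Each bag holds 2 vertices, so the decomposition has width 1, which upper-bounds the treewidth. G has an edge, so its treewidth is at least 1. Hence tw(G) = 1 exactly.

Treewidth 1.
Bags: B1 = {2, 3}  B2 = {1, 2}  B3 = {0, 1}
Tree: B1–B2, B2–B3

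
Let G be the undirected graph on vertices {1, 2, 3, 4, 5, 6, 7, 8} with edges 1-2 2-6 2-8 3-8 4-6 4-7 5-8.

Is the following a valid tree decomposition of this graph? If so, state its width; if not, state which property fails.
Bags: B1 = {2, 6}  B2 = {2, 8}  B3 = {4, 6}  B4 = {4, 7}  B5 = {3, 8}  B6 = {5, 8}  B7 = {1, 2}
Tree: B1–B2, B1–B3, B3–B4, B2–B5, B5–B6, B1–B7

Yes; width 1.

Checking the three conditions: (i) the bags cover all of {1, 2, 3, 4, 5, 6, 7, 8}; (ii) for each edge, some bag contains both endpoints; (iii) the bags containing any fixed vertex form a subtree. All hold, so the decomposition is valid with width 2 − 1 = 1.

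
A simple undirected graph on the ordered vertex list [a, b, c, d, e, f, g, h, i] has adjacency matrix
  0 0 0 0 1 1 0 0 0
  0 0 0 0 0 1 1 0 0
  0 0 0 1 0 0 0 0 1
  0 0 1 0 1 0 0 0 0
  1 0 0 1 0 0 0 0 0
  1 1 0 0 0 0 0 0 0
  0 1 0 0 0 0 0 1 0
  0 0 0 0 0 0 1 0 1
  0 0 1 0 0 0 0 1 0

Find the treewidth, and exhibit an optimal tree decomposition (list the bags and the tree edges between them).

Treewidth 2.
One such decomposition:
Bags: B1 = {c, d, i}  B2 = {d, h, i}  B3 = {d, g, h}  B4 = {b, d, g}  B5 = {b, d, f}  B6 = {a, d, f}  B7 = {a, d, e}
Tree: B1–B2, B2–B3, B3–B4, B4–B5, B5–B6, B6–B7

Each bag holds 3 vertices, so the decomposition has width 2, which upper-bounds the treewidth. Since d–c–i–h–g–b–f–a–e–d is a cycle in G, G is not acyclic. Forests are exactly the graphs of treewidth ≤ 1, so tw(G) ≥ 2. Hence tw(G) = 2 exactly.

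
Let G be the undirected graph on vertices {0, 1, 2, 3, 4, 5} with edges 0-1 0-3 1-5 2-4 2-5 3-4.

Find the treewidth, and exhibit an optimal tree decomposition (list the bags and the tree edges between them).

Treewidth 2.
One optimal decomposition is:
Bags: B1 = {0, 1, 5}  B2 = {0, 3, 5}  B3 = {3, 4, 5}  B4 = {2, 4, 5}
Tree: B1–B2, B2–B3, B3–B4

Each bag holds 3 vertices, so the decomposition has width 2, which upper-bounds the treewidth. Since 5–1–0–3–4–2–5 is a cycle in G, G is not acyclic. Forests are exactly the graphs of treewidth ≤ 1, so tw(G) ≥ 2. Hence tw(G) = 2 exactly.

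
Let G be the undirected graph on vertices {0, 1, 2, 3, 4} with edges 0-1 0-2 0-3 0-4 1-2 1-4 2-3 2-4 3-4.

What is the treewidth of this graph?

3

A width-3 tree decomposition is:
Bags: B1 = {0, 1, 2, 4}  B2 = {0, 2, 3, 4}
Tree: B1–B2
Each bag holds 4 vertices, so the decomposition has width 3, which upper-bounds the treewidth. For the lower bound, the 4 vertices {0, 1, 2, 4} are pairwise adjacent, and any tree decomposition puts a clique entirely inside one bag — forcing width ≥ 3. Hence tw(G) = 3 exactly.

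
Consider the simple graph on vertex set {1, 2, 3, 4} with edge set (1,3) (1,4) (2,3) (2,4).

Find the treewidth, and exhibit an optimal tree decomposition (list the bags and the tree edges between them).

Treewidth 2.
One such decomposition:
Bags: B1 = {1, 3, 4}  B2 = {2, 3, 4}
Tree: B1–B2

The largest bag has 3 vertices, giving width 2; this decomposition certifies tw(G) ≤ 2. The edges 3–1–4–2–3 form a cycle, so G is not a tree and its treewidth is at least 2. Hence tw(G) = 2 exactly.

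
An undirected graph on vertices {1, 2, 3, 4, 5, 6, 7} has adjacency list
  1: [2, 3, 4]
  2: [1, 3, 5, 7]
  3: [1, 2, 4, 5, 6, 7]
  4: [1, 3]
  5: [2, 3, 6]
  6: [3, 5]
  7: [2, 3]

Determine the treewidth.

2

A width-2 tree decomposition is:
Bags: B1 = {2, 3, 5}  B2 = {1, 2, 3}  B3 = {3, 5, 6}  B4 = {2, 3, 7}  B5 = {1, 3, 4}
Tree: B1–B2, B1–B3, B1–B4, B2–B5
Every bag has size at most 3, so the width is 3 − 1 = 2 and tw(G) ≤ 2. On the other hand G contains the 3-clique {1, 2, 3}. A clique must lie in a single bag of any decomposition, so no decomposition can have width below 2. Combining the bounds, tw(G) = 2.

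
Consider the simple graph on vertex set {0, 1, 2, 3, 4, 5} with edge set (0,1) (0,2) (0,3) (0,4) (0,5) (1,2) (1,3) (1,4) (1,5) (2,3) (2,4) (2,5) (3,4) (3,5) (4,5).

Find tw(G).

A width-5 tree decomposition is:
Bags: B1 = {0, 1, 2, 3, 4, 5}
Tree: (single bag)
A single bag containing all 6 vertices is trivially a valid decomposition of width 5. For the lower bound, the 6 vertices {0, 1, 2, 3, 4, 5} are pairwise adjacent, and any tree decomposition puts a clique entirely inside one bag — forcing width ≥ 5. Combining the bounds, tw(G) = 5.

5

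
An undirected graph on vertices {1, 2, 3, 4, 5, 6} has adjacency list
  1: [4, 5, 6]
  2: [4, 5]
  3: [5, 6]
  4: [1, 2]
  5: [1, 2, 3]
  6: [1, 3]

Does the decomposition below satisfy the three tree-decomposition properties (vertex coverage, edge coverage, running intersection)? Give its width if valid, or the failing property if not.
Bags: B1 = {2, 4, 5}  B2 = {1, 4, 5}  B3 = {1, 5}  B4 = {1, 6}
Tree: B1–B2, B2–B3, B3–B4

No — vertex 3 appears in no bag.

A tree decomposition must satisfy three properties: every vertex lies in some bag; for every edge, both endpoints lie together in some bag; and for every vertex, the bags containing it form a connected subtree. Here vertex 3 appears in no bag, so the decomposition is invalid.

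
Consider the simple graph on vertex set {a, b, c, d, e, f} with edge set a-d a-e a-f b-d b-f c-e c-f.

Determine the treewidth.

2

A width-2 tree decomposition is:
Bags: B1 = {b, d, f}  B2 = {a, d, f}  B3 = {a, c, f}  B4 = {a, c, e}
Tree: B1–B2, B2–B3, B3–B4
The largest bag has 3 vertices, giving width 2; this decomposition certifies tw(G) ≤ 2. The edges b–d–a–f–b form a cycle, so G is not a tree and its treewidth is at least 2. Therefore the treewidth is 2.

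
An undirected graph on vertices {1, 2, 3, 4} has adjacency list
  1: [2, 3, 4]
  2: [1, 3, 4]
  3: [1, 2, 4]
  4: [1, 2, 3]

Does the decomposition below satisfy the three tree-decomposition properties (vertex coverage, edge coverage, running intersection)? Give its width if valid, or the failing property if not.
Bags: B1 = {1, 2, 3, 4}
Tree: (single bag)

Every vertex of G appears in some bag (union = {1, 2, 3, 4}); every edge is covered by a bag; and for each vertex v the set of bags containing v is connected in the bag tree. The decomposition is therefore valid. The largest bag has 4 vertices, so the width is 3.

Yes; width 3.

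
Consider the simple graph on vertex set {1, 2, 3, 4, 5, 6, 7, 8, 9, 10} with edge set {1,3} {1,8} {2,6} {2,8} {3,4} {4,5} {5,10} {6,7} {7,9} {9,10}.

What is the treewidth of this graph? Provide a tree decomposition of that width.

Every bag has size at most 3, so the width is 3 − 1 = 2 and tw(G) ≤ 2. Since 6–7–9–10–5–4–3–1–8–2–6 is a cycle in G, G is not acyclic. Forests are exactly the graphs of treewidth ≤ 1, so tw(G) ≥ 2. Combining the bounds, tw(G) = 2.

Treewidth 2.
Bags: B1 = {6, 7, 9}  B2 = {6, 9, 10}  B3 = {5, 6, 10}  B4 = {4, 5, 6}  B5 = {3, 4, 6}  B6 = {1, 3, 6}  B7 = {1, 6, 8}  B8 = {2, 6, 8}
Tree: B1–B2, B2–B3, B3–B4, B4–B5, B5–B6, B6–B7, B7–B8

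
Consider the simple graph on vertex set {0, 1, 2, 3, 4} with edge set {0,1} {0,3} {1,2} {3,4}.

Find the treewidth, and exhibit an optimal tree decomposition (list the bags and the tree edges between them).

Treewidth 1.
Bags: B1 = {3, 4}  B2 = {0, 3}  B3 = {0, 1}  B4 = {1, 2}
Tree: B1–B2, B2–B3, B3–B4

The largest bag has 2 vertices, giving width 1; this decomposition certifies tw(G) ≤ 1. G has an edge, so its treewidth is at least 1. Hence tw(G) = 1 exactly.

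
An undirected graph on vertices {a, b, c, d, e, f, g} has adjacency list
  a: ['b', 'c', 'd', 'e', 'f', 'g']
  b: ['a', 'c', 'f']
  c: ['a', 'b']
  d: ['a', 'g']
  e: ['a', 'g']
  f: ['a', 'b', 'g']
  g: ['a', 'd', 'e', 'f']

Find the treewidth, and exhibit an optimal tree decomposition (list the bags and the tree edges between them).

Each bag holds 3 vertices, so the decomposition has width 2, which upper-bounds the treewidth. On the other hand G contains the 3-clique {a, d, g}. A clique must lie in a single bag of any decomposition, so no decomposition can have width below 2. Therefore the treewidth is 2.

Treewidth 2.
Bags: B1 = {a, e, g}  B2 = {a, f, g}  B3 = {a, b, f}  B4 = {a, d, g}  B5 = {a, b, c}
Tree: B1–B2, B2–B3, B1–B4, B3–B5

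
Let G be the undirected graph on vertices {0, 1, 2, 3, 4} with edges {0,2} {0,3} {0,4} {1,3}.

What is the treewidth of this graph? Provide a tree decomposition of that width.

Treewidth 1.
One optimal decomposition is:
Bags: B1 = {1, 3}  B2 = {0, 3}  B3 = {0, 4}  B4 = {0, 2}
Tree: B1–B2, B2–B3, B2–B4

Every bag has size at most 2, so the width is 2 − 1 = 1 and tw(G) ≤ 1. Any graph with an edge has treewidth ≥ 1, and G has the edge 1–3. Therefore the treewidth is 1.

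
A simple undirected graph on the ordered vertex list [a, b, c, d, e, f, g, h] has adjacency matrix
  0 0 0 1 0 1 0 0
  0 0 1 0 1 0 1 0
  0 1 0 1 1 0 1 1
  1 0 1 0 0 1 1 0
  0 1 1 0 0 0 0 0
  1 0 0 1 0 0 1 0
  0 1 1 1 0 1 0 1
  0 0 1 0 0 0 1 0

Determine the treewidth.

2

A width-2 tree decomposition is:
Bags: B1 = {d, f, g}  B2 = {c, d, g}  B3 = {b, c, g}  B4 = {a, d, f}  B5 = {c, g, h}  B6 = {b, c, e}
Tree: B1–B2, B2–B3, B1–B4, B3–B5, B3–B6
The largest bag has 3 vertices, giving width 2; this decomposition certifies tw(G) ≤ 2. Conversely, {c, d, g} is a clique of size 3, and the vertices of any clique must share a bag in every tree decomposition; so some bag has ≥ 3 vertices and tw(G) ≥ 2. Therefore the treewidth is 2.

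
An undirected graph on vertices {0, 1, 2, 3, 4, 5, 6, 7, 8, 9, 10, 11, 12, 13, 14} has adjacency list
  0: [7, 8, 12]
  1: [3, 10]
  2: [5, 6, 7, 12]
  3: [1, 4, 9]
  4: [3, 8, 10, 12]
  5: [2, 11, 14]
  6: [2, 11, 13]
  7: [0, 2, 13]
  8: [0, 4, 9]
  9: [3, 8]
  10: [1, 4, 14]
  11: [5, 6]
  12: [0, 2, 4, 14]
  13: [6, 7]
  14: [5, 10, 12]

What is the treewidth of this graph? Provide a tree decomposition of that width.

Each bag holds 4 vertices, so the decomposition has width 3, which upper-bounds the treewidth. For the lower bound: the 4 vertex sets {1,3,9}, {8}, {4}, {0,10,12,14} are disjoint, each induces a connected subgraph, and every pair is joined by at least one edge of G. Contracting each set to a single vertex therefore yields K_{4} as a minor, and since treewidth is minor-monotone, tw(G) ≥ tw(K_{4}) = 3. The upper and lower bounds meet at 3, so that is the treewidth.

Treewidth 3.
One optimal decomposition is:
Bags: B1 = {1, 3, 8, 9}  B2 = {1, 3, 4, 8}  B3 = {1, 4, 8, 10}  B4 = {0, 4, 8, 10}  B5 = {0, 4, 10, 12}  B6 = {0, 10, 12, 14}  B7 = {0, 7, 12, 14}  B8 = {2, 7, 12, 14}  B9 = {2, 5, 7, 14}  B10 = {2, 5, 7, 13}  B11 = {2, 5, 6, 13}  B12 = {5, 6, 11, 13}
Tree: B1–B2, B2–B3, B3–B4, B4–B5, B5–B6, B6–B7, B7–B8, B8–B9, B9–B10, B10–B11, B11–B12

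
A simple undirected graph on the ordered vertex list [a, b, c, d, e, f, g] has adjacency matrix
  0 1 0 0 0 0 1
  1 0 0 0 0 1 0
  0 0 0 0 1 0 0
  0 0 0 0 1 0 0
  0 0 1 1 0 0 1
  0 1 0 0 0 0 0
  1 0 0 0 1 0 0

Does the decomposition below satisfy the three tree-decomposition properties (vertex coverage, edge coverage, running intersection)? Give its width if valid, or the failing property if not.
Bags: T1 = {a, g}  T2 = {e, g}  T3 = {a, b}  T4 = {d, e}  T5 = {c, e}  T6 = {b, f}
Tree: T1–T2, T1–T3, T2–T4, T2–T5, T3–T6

Every vertex of G appears in some bag (union = {a, b, c, d, e, f, g}); every edge is covered by a bag; and for each vertex v the set of bags containing v is connected in the bag tree. The decomposition is therefore valid. The largest bag has 2 vertices, so the width is 1.

Yes; width 1.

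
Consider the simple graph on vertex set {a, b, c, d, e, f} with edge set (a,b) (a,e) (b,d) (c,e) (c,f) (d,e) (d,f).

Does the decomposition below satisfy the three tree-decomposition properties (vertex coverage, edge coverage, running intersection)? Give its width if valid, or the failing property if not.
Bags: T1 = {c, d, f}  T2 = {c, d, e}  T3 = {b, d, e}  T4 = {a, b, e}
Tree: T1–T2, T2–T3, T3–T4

Checking the three conditions: (i) the bags cover all of {a, b, c, d, e, f}; (ii) for each edge, some bag contains both endpoints; (iii) the bags containing any fixed vertex form a subtree. All hold, so the decomposition is valid with width 3 − 1 = 2.

Yes; width 2.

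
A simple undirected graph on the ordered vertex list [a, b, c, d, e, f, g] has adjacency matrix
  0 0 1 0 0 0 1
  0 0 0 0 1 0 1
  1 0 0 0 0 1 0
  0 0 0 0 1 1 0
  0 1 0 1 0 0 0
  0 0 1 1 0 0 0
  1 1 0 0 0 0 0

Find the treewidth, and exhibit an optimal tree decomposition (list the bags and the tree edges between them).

The largest bag has 3 vertices, giving width 2; this decomposition certifies tw(G) ≤ 2. For the lower bound, G contains the cycle e–d–f–c–a–g–b–e, so G is not a forest; only forests have treewidth ≤ 1, hence tw(G) ≥ 2. Combining the bounds, tw(G) = 2.

Treewidth 2.
Bags: B1 = {d, e, f}  B2 = {c, e, f}  B3 = {a, c, e}  B4 = {a, e, g}  B5 = {b, e, g}
Tree: B1–B2, B2–B3, B3–B4, B4–B5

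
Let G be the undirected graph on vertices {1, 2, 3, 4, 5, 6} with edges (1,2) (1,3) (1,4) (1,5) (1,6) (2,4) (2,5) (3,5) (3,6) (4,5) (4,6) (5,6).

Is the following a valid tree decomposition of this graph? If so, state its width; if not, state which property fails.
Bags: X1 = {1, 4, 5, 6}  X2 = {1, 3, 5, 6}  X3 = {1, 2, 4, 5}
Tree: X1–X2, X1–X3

Yes; width 3.

Every vertex of G appears in some bag (union = {1, 2, 3, 4, 5, 6}); every edge is covered by a bag; and for each vertex v the set of bags containing v is connected in the bag tree. The decomposition is therefore valid. The largest bag has 4 vertices, so the width is 3.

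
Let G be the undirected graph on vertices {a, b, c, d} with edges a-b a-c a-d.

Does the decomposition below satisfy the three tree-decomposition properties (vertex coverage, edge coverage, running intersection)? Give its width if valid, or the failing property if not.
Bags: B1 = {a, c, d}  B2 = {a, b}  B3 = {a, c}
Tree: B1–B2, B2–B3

A tree decomposition must satisfy three properties: every vertex lies in some bag; for every edge, both endpoints lie together in some bag; and for every vertex, the bags containing it form a connected subtree. Here bags containing vertex c are not connected in the tree, so the decomposition is invalid.

No — bags containing vertex c are not connected in the tree.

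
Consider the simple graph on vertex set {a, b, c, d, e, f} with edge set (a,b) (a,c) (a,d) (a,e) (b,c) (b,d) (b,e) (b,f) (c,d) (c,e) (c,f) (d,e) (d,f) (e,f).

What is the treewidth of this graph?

4

A width-4 tree decomposition is:
Bags: B1 = {a, b, c, d, e}  B2 = {b, c, d, e, f}
Tree: B1–B2
The largest bag has 5 vertices, giving width 4; this decomposition certifies tw(G) ≤ 4. On the other hand G contains the 5-clique {b, c, d, e, f}. A clique must lie in a single bag of any decomposition, so no decomposition can have width below 4. The upper and lower bounds meet at 4, so that is the treewidth.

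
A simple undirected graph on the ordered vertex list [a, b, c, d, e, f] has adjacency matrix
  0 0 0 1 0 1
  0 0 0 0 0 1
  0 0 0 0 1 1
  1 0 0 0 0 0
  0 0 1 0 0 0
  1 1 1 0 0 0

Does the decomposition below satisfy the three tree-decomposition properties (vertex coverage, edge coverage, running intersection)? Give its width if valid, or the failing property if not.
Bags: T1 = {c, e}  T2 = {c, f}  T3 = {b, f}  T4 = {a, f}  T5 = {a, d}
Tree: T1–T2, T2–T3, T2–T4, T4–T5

Checking the three conditions: (i) the bags cover all of {a, b, c, d, e, f}; (ii) for each edge, some bag contains both endpoints; (iii) the bags containing any fixed vertex form a subtree. All hold, so the decomposition is valid with width 2 − 1 = 1.

Yes; width 1.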